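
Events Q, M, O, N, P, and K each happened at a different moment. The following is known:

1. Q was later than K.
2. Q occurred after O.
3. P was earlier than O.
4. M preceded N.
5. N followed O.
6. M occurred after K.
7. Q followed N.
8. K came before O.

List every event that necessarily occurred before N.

K, M, O, P

Directly stated before N: M and O.
K reaches N via K → O → N.
P reaches N via P → O → N.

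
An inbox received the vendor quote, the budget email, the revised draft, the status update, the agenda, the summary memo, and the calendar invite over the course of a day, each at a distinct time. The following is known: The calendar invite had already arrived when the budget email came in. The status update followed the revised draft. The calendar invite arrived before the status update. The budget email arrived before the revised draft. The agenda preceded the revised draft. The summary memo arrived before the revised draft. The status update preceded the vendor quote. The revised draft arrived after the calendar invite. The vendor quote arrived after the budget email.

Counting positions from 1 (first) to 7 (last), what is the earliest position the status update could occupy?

The agenda, the budget email, the calendar invite, the revised draft, and the summary memo must all come before the status update — 5 forced predecessors.
Nothing else is forced ahead of the status update, so its earliest slot is position 5 + 1 = 6.

6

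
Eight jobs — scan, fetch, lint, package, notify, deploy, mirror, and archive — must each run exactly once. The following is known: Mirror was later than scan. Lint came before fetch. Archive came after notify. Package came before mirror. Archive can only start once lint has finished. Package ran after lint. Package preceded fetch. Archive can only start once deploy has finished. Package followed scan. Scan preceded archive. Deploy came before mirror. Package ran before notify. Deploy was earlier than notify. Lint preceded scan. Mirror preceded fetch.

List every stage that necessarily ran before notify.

deploy, lint, package, scan

Directly stated before notify: deploy and package.
Lint reaches notify via lint → package → notify.
Scan reaches notify via scan → package → notify.
No chain forces mirror (or any of the others) ahead of notify.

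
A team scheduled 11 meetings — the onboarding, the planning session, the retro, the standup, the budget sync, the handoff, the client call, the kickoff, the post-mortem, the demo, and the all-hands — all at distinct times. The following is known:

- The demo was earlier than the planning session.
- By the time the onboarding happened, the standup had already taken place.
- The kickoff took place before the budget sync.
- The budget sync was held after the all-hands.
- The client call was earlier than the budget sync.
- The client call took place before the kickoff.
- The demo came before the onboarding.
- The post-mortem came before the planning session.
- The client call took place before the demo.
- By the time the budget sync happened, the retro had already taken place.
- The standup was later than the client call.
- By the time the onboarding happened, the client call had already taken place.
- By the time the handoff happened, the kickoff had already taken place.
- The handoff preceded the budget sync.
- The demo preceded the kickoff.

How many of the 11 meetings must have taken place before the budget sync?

Directly stated before the budget sync: the all-hands, the client call, the handoff, the kickoff, and the retro.
The demo reaches the budget sync via the demo → the kickoff → the budget sync.
That's the all-hands, the client call, the demo, the handoff, the kickoff, and the retro — 6 in all.

6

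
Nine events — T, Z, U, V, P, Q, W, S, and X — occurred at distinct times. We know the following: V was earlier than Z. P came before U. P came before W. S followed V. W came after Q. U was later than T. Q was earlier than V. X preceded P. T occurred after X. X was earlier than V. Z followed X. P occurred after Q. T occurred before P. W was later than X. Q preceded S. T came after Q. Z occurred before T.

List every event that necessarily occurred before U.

Directly stated before U: P and T.
Q reaches U via Q → T → U.
V reaches U via V → Z → T → U.
X reaches U via X → T → U.
Likewise Z reaches U by chaining the stated constraints.

P, Q, T, V, X, Z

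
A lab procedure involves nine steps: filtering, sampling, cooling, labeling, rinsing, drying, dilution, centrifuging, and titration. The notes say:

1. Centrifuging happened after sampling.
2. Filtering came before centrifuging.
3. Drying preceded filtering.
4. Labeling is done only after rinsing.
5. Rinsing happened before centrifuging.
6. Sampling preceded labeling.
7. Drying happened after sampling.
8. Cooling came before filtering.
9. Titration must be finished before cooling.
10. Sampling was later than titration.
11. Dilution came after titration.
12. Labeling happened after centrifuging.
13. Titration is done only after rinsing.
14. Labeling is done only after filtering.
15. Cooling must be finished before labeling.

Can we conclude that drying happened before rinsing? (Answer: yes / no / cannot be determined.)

no

Tracing the constraints gives rinsing → titration → sampling → drying, so rinsing must come before drying.
That means drying cannot be before rinsing.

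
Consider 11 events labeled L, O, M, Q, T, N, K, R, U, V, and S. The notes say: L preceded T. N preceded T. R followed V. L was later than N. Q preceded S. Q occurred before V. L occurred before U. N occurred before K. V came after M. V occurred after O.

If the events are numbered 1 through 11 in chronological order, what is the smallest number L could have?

N must come before L — 1 forced predecessor.
Nothing else is forced ahead of L, so its earliest slot is position 1 + 1 = 2.

2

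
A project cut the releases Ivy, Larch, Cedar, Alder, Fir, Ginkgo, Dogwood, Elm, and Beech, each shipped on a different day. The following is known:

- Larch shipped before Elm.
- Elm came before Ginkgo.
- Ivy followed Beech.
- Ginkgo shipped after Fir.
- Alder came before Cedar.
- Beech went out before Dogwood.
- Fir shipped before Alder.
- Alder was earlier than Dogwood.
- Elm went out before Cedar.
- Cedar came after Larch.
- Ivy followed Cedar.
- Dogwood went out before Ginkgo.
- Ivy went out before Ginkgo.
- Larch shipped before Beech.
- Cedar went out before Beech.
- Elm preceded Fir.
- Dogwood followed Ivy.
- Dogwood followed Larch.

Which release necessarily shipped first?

Larch has a chain of constraints placing it before every other release, so Larch must be first.

Larch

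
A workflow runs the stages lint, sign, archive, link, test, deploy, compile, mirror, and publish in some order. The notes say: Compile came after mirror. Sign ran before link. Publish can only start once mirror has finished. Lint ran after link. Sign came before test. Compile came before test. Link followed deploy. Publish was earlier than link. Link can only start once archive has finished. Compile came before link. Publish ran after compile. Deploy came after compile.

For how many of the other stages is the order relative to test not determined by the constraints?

5

Forced before test: compile, mirror, and sign.
That leaves archive, deploy, link, lint, and publish with no forced order relative to test — 5.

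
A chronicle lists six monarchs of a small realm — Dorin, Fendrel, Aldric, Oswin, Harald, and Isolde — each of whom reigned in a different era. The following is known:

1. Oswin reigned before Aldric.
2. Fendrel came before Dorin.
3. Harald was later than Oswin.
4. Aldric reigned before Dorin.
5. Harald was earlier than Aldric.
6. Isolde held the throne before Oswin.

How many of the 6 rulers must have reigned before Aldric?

3

Directly stated before Aldric: Harald and Oswin.
Isolde reaches Aldric via Isolde → Oswin → Aldric.
No chain forces Fendrel (or any of the others) ahead of Aldric.
That's Harald, Isolde, and Oswin — 3 in all.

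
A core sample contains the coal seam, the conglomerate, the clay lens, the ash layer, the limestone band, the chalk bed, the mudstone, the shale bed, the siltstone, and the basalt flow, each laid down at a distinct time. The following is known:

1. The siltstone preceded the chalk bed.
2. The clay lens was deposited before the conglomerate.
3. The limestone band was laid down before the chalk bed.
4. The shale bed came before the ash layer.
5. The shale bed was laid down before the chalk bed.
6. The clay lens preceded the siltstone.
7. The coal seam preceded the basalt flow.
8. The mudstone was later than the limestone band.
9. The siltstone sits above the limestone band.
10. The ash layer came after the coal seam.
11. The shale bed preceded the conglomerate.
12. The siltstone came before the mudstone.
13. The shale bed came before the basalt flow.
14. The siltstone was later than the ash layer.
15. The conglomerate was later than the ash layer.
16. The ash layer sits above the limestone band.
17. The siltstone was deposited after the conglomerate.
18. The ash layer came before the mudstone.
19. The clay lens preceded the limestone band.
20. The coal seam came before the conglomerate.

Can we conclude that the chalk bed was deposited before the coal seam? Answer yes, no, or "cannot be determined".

Tracing the constraints gives the coal seam → the ash layer → the siltstone → the chalk bed, so the coal seam must come before the chalk bed.
That means the chalk bed cannot be before the coal seam.

no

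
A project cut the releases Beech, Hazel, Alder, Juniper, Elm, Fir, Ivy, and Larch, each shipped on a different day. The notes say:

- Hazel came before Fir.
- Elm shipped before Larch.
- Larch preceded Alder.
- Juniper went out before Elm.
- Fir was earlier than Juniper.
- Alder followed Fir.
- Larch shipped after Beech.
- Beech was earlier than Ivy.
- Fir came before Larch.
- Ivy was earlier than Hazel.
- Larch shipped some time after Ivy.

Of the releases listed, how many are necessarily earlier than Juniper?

4

Directly stated before Juniper: Fir.
Beech reaches Juniper via Beech → Ivy → Hazel → Fir → Juniper.
Hazel reaches Juniper via Hazel → Fir → Juniper.
Ivy reaches Juniper via Ivy → Hazel → Fir → Juniper.
No chain forces Larch (or any of the others) ahead of Juniper.
That's Beech, Fir, Hazel, and Ivy — 4 in all.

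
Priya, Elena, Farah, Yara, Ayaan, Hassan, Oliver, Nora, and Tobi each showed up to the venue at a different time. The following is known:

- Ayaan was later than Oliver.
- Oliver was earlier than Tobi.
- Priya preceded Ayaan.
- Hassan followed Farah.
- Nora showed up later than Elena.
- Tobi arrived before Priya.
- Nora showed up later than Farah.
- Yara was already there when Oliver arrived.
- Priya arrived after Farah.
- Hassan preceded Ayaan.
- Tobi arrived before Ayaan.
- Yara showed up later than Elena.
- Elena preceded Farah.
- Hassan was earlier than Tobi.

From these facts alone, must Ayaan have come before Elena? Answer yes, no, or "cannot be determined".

no

Tracing the constraints gives Elena → Yara → Oliver → Ayaan, so Elena must come before Ayaan.
That means Ayaan cannot be before Elena.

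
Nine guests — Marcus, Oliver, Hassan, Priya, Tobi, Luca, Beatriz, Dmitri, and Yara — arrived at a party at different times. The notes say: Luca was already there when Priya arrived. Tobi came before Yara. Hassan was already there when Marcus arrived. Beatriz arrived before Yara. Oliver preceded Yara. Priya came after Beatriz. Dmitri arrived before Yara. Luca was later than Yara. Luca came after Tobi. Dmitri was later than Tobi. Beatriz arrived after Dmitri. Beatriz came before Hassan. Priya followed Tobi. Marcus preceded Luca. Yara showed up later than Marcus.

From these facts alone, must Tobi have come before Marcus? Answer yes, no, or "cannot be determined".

Chain the constraints: Tobi → Dmitri → Beatriz → Hassan → Marcus. Each link is directly stated, so Tobi comes before Marcus.

yes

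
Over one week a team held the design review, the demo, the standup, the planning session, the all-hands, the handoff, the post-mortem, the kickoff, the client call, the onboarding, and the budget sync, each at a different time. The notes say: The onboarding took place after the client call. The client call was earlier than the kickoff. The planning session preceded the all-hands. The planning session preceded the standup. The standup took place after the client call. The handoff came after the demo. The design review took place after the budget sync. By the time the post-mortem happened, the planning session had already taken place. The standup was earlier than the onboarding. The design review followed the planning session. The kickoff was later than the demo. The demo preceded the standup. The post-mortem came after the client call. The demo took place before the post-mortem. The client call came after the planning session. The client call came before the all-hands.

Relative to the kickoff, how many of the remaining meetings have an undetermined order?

Forced before the kickoff: the client call, the demo, and the planning session.
That leaves the all-hands, the budget sync, the design review, the handoff, the onboarding, the post-mortem, and the standup with no forced order relative to the kickoff — 7.

7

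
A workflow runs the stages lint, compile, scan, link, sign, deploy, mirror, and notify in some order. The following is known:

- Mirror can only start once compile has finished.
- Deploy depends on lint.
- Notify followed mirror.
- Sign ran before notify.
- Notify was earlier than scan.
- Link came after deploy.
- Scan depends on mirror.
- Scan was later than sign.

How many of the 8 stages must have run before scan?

Directly stated before scan: mirror, notify, and sign.
Compile reaches scan via compile → mirror → scan.
No chain forces deploy (or any of the others) ahead of scan.
That's compile, mirror, notify, and sign — 4 in all.

4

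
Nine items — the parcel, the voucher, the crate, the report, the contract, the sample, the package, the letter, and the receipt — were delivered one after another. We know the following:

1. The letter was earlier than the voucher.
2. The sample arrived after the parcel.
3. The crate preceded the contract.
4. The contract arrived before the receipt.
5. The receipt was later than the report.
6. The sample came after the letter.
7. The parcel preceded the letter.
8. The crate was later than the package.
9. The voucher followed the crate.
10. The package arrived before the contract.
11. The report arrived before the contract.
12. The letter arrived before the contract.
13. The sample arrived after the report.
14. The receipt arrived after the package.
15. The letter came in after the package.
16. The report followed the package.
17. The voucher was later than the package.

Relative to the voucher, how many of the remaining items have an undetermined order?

4

Forced before the voucher: the crate, the letter, the package, and the parcel.
That leaves the contract, the receipt, the report, and the sample with no forced order relative to the voucher — 4.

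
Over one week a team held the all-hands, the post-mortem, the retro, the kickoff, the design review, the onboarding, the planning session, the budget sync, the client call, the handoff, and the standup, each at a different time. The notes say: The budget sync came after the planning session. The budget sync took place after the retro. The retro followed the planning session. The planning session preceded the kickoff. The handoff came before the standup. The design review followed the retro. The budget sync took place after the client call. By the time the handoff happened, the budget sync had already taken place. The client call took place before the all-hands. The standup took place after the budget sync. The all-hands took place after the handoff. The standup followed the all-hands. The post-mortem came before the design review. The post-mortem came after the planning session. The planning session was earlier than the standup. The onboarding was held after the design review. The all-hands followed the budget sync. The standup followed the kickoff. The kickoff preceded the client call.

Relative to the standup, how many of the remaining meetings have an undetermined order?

Forced before the standup: the all-hands, the budget sync, the client call, the handoff, the kickoff, the planning session, and the retro.
That leaves the design review, the onboarding, and the post-mortem with no forced order relative to the standup — 3.

3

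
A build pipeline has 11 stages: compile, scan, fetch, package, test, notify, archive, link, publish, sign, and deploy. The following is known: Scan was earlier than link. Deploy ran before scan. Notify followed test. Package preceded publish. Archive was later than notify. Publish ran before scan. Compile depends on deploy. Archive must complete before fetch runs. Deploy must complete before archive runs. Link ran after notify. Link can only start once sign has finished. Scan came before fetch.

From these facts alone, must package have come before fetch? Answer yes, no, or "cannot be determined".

yes

Chain the constraints: package → publish → scan → fetch. Each link is directly stated, so package comes before fetch.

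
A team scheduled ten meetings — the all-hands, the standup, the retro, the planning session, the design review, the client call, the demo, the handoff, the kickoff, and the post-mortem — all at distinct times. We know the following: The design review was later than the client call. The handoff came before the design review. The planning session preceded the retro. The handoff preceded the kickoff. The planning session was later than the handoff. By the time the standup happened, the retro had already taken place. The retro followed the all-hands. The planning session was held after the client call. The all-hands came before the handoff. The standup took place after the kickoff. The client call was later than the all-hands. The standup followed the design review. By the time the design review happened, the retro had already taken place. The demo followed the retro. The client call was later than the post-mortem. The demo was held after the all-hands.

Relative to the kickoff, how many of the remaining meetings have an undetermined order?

6

Forced before the kickoff: the all-hands and the handoff; forced after the kickoff: the standup.
That leaves the client call, the demo, the design review, the planning session, the post-mortem, and the retro with no forced order relative to the kickoff — 6.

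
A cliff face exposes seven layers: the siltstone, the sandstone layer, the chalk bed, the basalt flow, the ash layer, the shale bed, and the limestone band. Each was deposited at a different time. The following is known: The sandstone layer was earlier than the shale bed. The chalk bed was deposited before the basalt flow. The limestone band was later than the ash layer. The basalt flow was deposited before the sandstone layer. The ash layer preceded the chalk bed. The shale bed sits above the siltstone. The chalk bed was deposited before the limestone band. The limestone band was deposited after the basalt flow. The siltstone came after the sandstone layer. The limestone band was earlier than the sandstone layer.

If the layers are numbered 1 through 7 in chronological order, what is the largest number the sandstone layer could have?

The sandstone layer must come before the shale bed and the siltstone — 2 layers forced after it.
Everything else can be placed before the sandstone layer in some valid order, so the sandstone layer can sit as late as position 7 − 2 = 5.

5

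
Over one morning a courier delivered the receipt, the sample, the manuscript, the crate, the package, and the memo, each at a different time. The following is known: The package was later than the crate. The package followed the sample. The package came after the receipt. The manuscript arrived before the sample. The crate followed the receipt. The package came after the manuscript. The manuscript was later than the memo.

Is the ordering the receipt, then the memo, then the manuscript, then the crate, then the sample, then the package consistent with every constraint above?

yes

Check each stated constraint against the proposed order — e.g. the receipt is ahead of the crate; the receipt is ahead of the package. Every pair is in the required order; nothing is violated.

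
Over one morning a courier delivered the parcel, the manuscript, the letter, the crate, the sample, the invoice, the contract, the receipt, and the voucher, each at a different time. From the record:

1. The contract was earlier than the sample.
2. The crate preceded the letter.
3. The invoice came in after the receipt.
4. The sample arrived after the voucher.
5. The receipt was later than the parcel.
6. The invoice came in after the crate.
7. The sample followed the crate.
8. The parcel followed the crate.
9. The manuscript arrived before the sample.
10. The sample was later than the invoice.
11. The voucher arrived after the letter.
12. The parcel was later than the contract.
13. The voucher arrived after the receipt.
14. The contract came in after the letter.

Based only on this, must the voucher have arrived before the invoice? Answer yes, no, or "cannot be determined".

No chain of stated constraints runs from the voucher to the invoice, and none runs from the invoice to the voucher either.
So the relative order of the voucher and the invoice is not fixed by the given facts.

cannot be determined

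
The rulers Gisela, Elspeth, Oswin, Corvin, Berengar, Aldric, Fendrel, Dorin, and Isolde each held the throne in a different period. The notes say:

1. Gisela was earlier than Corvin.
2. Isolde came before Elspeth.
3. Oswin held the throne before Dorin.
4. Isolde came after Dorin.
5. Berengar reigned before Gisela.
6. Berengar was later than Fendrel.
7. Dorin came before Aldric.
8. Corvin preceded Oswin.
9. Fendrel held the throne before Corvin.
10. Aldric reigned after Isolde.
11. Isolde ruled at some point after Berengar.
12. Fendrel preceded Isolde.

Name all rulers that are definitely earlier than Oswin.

Directly stated before Oswin: Corvin.
Berengar reaches Oswin via Berengar → Gisela → Corvin → Oswin.
Fendrel reaches Oswin via Fendrel → Corvin → Oswin.
Gisela reaches Oswin via Gisela → Corvin → Oswin.
No chain forces Dorin (or any of the others) ahead of Oswin.

Berengar, Corvin, Fendrel, Gisela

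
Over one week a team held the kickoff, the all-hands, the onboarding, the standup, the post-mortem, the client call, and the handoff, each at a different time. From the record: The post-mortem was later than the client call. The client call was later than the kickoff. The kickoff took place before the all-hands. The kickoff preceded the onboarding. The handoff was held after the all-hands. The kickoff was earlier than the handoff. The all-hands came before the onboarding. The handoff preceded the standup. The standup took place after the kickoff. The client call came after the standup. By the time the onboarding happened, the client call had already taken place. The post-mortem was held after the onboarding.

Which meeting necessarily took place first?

The kickoff has a chain of constraints placing it before every other meeting, so the kickoff must be first.

the kickoff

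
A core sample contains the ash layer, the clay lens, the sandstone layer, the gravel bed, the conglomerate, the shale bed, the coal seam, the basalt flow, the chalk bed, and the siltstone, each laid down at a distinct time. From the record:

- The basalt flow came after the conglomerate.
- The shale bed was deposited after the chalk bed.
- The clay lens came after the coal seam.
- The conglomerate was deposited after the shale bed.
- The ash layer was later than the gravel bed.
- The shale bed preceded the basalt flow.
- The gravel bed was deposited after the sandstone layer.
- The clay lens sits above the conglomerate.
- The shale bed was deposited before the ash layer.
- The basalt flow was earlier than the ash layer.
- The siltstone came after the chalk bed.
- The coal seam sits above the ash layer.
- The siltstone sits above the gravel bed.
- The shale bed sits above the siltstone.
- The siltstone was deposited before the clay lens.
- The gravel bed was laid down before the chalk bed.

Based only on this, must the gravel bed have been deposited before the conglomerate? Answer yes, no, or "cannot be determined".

yes

Chain the constraints: the gravel bed → the siltstone → the shale bed → the conglomerate. Each link is directly stated, so the gravel bed comes before the conglomerate.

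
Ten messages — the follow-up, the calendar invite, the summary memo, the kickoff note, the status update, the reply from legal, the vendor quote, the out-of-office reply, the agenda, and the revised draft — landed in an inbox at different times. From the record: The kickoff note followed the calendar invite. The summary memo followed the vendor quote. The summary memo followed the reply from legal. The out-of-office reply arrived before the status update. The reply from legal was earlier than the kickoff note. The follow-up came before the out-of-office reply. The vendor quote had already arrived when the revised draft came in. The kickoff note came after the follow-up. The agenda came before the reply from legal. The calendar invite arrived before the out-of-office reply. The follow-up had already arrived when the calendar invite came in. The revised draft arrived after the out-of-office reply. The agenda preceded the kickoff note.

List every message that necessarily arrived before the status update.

Directly stated before the status update: the out-of-office reply.
The calendar invite reaches the status update via the calendar invite → the out-of-office reply → the status update.
The follow-up reaches the status update via the follow-up → the out-of-office reply → the status update.
No chain forces the agenda (or any of the others) ahead of the status update.

the calendar invite, the follow-up, the out-of-office reply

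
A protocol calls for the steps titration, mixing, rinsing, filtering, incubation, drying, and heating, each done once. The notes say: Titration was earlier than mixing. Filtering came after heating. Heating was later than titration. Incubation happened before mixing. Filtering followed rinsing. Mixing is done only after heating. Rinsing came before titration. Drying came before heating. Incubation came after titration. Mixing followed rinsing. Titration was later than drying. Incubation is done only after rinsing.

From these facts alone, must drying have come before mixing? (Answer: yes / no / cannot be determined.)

Chain the constraints: drying → heating → mixing. Each link is directly stated, so drying comes before mixing.

yes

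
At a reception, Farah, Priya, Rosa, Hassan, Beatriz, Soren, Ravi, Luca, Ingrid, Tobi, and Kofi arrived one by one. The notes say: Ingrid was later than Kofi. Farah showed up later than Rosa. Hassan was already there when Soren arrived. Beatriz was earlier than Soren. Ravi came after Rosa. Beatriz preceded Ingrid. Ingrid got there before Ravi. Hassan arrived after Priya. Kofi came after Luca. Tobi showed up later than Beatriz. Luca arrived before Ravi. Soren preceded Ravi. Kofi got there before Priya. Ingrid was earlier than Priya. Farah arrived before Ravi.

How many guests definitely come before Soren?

6

Directly stated before Soren: Beatriz and Hassan.
Ingrid reaches Soren via Ingrid → Priya → Hassan → Soren.
Kofi reaches Soren via Kofi → Priya → Hassan → Soren.
Luca reaches Soren via Luca → Kofi → Priya → Hassan → Soren.
Likewise Priya reaches Soren by chaining the stated constraints.
No chain forces Farah (or any of the others) ahead of Soren.
That's Beatriz, Hassan, Ingrid, Kofi, Luca, and Priya — 6 in all.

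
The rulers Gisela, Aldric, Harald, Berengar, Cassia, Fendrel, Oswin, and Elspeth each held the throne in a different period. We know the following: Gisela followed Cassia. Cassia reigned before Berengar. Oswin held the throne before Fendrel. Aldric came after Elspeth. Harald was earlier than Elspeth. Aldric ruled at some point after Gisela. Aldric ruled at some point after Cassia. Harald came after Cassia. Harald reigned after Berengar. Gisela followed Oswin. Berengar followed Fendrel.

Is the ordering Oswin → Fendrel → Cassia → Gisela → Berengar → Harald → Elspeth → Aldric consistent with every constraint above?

yes

Check each stated constraint against the proposed order — e.g. Gisela is ahead of Aldric; Cassia is ahead of Aldric. Every pair is in the required order; nothing is violated.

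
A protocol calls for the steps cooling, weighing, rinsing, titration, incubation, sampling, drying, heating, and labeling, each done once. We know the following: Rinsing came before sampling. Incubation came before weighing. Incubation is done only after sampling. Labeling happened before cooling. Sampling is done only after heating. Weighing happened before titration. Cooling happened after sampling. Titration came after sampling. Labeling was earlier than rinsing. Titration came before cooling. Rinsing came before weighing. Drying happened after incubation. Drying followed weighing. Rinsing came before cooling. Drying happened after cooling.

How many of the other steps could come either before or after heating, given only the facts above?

2

Forced after heating: cooling, drying, incubation, sampling, titration, and weighing.
That leaves labeling and rinsing with no forced order relative to heating — 2.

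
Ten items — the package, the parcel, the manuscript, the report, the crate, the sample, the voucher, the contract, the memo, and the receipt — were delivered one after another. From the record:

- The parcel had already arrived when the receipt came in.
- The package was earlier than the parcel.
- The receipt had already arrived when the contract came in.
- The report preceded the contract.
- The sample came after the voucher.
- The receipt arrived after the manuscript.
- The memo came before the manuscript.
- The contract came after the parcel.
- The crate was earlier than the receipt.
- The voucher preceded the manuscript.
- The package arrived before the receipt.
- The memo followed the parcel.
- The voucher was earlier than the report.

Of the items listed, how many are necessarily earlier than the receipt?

6

Directly stated before the receipt: the crate, the manuscript, the package, and the parcel.
The memo reaches the receipt via the memo → the manuscript → the receipt.
The voucher reaches the receipt via the voucher → the manuscript → the receipt.
That's the crate, the manuscript, the memo, the package, the parcel, and the voucher — 6 in all.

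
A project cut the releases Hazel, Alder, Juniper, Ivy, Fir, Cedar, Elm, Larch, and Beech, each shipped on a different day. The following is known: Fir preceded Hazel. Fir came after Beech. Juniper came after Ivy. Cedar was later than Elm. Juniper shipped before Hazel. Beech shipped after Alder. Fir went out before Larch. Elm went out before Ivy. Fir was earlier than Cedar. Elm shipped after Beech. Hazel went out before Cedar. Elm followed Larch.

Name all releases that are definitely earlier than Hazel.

Directly stated before Hazel: Fir and Juniper.
Alder reaches Hazel via Alder → Beech → Fir → Hazel.
Beech reaches Hazel via Beech → Fir → Hazel.
Elm reaches Hazel via Elm → Ivy → Juniper → Hazel.
Likewise Ivy and Larch each reach Hazel by chaining the stated constraints.

Alder, Beech, Elm, Fir, Ivy, Juniper, Larch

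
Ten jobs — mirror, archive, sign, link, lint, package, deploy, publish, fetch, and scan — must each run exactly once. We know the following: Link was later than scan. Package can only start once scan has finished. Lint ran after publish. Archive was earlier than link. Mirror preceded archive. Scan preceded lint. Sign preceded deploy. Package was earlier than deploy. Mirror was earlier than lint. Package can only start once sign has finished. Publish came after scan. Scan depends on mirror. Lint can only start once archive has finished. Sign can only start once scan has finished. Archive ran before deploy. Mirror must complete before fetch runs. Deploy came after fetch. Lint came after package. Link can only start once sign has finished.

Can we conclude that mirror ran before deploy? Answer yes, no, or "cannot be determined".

yes

Chain the constraints: mirror → fetch → deploy. Each link is directly stated, so mirror comes before deploy.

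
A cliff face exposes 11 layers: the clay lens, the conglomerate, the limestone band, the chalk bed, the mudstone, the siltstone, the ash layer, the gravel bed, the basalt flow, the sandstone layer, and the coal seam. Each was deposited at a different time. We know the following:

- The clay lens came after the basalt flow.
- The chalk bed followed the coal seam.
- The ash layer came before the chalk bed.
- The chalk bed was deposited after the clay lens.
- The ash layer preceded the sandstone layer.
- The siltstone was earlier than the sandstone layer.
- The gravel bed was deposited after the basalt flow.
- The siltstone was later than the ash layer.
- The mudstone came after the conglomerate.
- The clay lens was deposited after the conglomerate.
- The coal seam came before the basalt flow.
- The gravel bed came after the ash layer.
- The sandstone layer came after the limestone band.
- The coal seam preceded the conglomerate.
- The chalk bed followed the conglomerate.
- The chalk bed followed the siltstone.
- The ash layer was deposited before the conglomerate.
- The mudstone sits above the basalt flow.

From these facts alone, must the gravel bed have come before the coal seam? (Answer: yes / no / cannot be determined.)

no

Tracing the constraints gives the coal seam → the basalt flow → the gravel bed, so the coal seam must come before the gravel bed.
That means the gravel bed cannot be before the coal seam.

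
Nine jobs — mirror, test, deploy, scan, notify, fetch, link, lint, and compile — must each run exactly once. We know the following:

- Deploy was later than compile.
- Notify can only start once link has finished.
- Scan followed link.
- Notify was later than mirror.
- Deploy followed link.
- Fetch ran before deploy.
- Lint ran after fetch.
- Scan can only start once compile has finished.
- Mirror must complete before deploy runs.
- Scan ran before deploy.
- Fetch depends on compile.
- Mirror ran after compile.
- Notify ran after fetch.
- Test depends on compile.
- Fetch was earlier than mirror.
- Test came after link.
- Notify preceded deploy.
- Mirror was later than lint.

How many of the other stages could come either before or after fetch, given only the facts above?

3

Forced before fetch: compile; forced after fetch: deploy, lint, mirror, and notify.
That leaves link, scan, and test with no forced order relative to fetch — 3.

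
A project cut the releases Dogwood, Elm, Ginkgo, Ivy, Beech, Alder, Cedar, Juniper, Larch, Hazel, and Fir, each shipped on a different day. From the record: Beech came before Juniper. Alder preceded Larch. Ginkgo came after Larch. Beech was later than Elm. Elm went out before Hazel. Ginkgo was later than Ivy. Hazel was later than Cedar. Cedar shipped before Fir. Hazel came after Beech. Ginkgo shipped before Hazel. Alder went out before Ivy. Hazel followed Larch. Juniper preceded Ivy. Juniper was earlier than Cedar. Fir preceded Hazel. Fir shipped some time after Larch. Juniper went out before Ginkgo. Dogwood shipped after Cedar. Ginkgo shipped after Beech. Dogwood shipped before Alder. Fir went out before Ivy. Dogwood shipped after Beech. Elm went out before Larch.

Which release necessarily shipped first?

Elm has a chain of constraints placing it before every other release, so Elm must be first.

Elm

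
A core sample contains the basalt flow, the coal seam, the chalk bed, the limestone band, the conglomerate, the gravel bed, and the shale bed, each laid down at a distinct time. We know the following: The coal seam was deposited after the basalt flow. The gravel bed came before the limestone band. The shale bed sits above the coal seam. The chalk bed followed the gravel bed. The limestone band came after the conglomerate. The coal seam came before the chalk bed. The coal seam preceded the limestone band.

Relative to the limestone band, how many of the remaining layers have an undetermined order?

Forced before the limestone band: the basalt flow, the coal seam, the conglomerate, and the gravel bed.
That leaves the chalk bed and the shale bed with no forced order relative to the limestone band — 2.

2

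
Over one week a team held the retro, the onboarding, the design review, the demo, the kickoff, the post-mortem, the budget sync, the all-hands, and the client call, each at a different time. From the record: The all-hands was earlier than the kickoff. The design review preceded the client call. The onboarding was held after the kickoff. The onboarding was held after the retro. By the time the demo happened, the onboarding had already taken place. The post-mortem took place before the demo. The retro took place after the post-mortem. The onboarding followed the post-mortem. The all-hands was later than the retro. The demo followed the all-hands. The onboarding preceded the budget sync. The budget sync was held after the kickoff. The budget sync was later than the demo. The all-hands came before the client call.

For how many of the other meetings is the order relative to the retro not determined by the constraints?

1

Forced before the retro: the post-mortem; forced after the retro: the all-hands, the budget sync, the client call, the demo, the kickoff, and the onboarding.
That leaves the design review with no forced order relative to the retro — 1.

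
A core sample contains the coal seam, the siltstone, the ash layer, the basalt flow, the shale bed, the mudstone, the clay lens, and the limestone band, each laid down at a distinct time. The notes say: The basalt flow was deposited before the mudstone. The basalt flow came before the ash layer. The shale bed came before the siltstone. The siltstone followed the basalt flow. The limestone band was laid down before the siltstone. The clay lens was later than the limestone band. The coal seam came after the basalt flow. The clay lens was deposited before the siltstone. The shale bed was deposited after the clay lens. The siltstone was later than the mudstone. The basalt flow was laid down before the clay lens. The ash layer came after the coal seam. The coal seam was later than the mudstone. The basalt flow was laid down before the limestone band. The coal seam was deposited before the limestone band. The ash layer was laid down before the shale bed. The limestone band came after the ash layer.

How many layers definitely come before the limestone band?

Directly stated before the limestone band: the ash layer, the basalt flow, and the coal seam.
The mudstone reaches the limestone band via the mudstone → the coal seam → the limestone band.
No chain forces the siltstone (or any of the others) ahead of the limestone band.
That's the ash layer, the basalt flow, the coal seam, and the mudstone — 4 in all.

4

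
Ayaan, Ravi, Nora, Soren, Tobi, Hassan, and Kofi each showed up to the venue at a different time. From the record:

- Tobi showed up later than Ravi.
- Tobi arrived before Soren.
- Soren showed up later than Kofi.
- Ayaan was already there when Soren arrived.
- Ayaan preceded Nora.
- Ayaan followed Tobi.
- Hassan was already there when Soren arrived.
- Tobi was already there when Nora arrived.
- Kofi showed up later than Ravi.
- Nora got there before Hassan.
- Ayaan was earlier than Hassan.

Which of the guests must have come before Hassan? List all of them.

Ayaan, Nora, Ravi, Tobi

Directly stated before Hassan: Ayaan and Nora.
Ravi reaches Hassan via Ravi → Tobi → Ayaan → Hassan.
Tobi reaches Hassan via Tobi → Ayaan → Hassan.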